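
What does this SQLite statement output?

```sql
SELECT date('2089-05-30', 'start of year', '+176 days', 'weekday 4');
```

2089-06-30

`start of year` rewinds 2089-05-30 to 2089-01-01.
Applying '+176 days' to 2089-01-01: counting 176 days forward gives 2089-06-26.
`weekday 4` advances to the next Thursday; 2089-06-26 is a Sunday, so it moves forward to 2089-06-30.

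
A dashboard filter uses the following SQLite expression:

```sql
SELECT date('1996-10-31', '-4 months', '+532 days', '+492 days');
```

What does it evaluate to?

Adding -4 months to 1996-10-31 targets 1996-06-31. June 1996 has only 30 days, so SQLite normalizes the 1-day overflow forward to 1996-07-01.
Applying '+532 days' to 1996-07-01: counting 532 days forward gives 1997-12-15.
Applying '+492 days' to 1997-12-15: counting 492 days forward gives 1999-04-21.

1999-04-21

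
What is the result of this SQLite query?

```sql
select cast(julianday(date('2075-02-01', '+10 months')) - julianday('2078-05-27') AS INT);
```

Adding +10 months to 2075-02-01 gives 2075-12-01.
30 days remain in December 2075 after the 1st (31 − 1).
Full months from January 2076 through April 2078 contribute their day counts.
Then 27 days into May 2078.
Total: 30 + 31 + 29 + 31 + 30 + 31 + 30 + 31 + 31 + 30 + 31 + 30 + 31 + 31 + 28 + 31 + 30 + 31 + 30 + 31 + 31 + 30 + 31 + 30 + 31 + 31 + 28 + 31 + 30 + 27 = 908.
The subtraction is earlier − later, so the result is −908 → -908.

-908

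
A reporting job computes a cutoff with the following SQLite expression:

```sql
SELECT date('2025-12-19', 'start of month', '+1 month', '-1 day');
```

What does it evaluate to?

`start of month` rewinds 2025-12-19 to 2025-12-01.
Adding +1 month to 2025-12-01 gives 2026-01-01.
Going back 1 day from 2026-01-01 reaches 2025-12-31 (last day of December, 31 days).

2025-12-31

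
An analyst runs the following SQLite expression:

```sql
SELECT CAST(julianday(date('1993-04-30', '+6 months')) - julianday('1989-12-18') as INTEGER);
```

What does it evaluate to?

1412

Adding +6 months to 1993-04-30 gives 1993-10-30.
13 days remain in December 1989 after the 18th (31 − 18).
Full months from January 1990 through September 1993 contribute their day counts.
Then 30 days into October 1993.
Total: 13 + 31 + 28 + 31 + 30 + 31 + 30 + 31 + 31 + 30 + 31 + 30 + 31 + 31 + 28 + 31 + 30 + 31 + 30 + 31 + 31 + 30 + 31 + 30 + 31 + 31 + 29 + 31 + 30 + 31 + 30 + 31 + 31 + 30 + 31 + 30 + 31 + 31 + 28 + 31 + 30 + 31 + 30 + 31 + 31 + 30 + 30 = 1412.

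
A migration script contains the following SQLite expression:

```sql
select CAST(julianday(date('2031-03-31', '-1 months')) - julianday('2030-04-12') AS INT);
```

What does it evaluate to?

Adding -1 month to 2031-03-31 targets 2031-02-31. February 2031 has only 28 days, so SQLite normalizes the 3-day overflow forward to 2031-03-03.
18 days remain in April 2030 after the 12th (30 − 12).
Full months from May 2030 through February 2031 contribute their day counts.
Then 3 days into March 2031.
Total: 18 + 31 + 30 + 31 + 31 + 30 + 31 + 30 + 31 + 31 + 28 + 3 = 325.

325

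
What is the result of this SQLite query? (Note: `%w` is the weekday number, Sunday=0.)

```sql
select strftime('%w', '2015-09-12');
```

2015-09-12 is a Saturday; with Sunday=0 that is 6.

6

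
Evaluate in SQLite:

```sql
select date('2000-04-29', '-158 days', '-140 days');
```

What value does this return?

Applying '-158 days' to 2000-04-29: counting 158 days back gives 1999-11-23.
Applying '-140 days' to 1999-11-23: counting 140 days back gives 1999-07-06.

1999-07-06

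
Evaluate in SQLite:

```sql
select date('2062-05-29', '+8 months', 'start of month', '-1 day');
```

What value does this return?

2062-12-31

Adding +8 months to 2062-05-29 gives 2063-01-29.
`start of month` rewinds 2063-01-29 to 2063-01-01.
Going back 1 day from 2063-01-01 reaches 2062-12-31 (last day of December, 31 days).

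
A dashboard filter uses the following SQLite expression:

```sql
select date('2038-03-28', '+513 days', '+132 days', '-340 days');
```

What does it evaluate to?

Applying '+513 days' to 2038-03-28: counting 513 days forward gives 2039-08-23.
Applying '+132 days' to 2039-08-23: counting 132 days forward gives 2040-01-02.
Applying '-340 days' to 2040-01-02: counting 340 days back gives 2039-01-27.

2039-01-27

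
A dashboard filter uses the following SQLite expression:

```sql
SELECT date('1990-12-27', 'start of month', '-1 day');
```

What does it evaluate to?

`start of month` rewinds 1990-12-27 to 1990-12-01.
Going back 1 day from 1990-12-01 reaches 1990-11-30 (last day of November, 30 days).

1990-11-30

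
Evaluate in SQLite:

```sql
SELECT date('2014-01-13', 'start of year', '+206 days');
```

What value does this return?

2014-07-26

`start of year` rewinds 2014-01-13 to 2014-01-01.
Applying '+206 days' to 2014-01-01: counting 206 days forward gives 2014-07-26.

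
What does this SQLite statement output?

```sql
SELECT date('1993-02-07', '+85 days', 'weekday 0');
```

Applying '+85 days' to 1993-02-07: counting 85 days forward gives 1993-05-03.
`weekday 0` advances to the next Sunday; 1993-05-03 is a Monday, so it moves forward to 1993-05-09.

1993-05-09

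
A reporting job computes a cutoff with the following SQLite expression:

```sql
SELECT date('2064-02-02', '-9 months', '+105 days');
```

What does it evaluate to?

Adding -9 months to 2064-02-02 gives 2063-05-02.
Applying '+105 days' to 2063-05-02: counting 105 days forward gives 2063-08-15.

2063-08-15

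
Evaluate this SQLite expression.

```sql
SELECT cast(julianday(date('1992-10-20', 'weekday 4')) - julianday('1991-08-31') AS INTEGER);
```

`weekday 4` advances to the next Thursday; 1992-10-20 is a Tuesday, so it moves forward to 1992-10-22.
0 days remain in August 1991 after the 31st (31 − 31).
Full months from September 1991 through September 1992 contribute their day counts.
Then 22 days into October 1992.
Total: 0 + 30 + 31 + 30 + 31 + 31 + 29 + 31 + 30 + 31 + 30 + 31 + 31 + 30 + 22 = 418.

418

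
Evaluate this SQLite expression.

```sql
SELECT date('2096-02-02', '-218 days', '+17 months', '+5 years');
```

Applying '-218 days' to 2096-02-02: counting 218 days back gives 2095-06-29.
Adding +17 months to 2095-06-29 gives 2096-11-29.
Adding +5 years to 2096-11-29 gives 2101-11-29.

2101-11-29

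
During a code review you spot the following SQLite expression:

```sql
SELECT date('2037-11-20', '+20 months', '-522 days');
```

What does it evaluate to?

Adding +20 months to 2037-11-20 gives 2039-07-20.
Applying '-522 days' to 2039-07-20: counting 522 days back gives 2038-02-13.

2038-02-13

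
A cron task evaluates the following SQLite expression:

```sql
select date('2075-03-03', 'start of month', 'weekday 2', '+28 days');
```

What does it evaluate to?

`start of month` rewinds 2075-03-03 to 2075-03-01.
`weekday 2` advances to the next Tuesday; 2075-03-01 is a Friday, so it moves forward to 2075-03-05.
March 2075 has 31 days; 26 remain after the 5th, so 27 days reach 2075-04-01.
Advancing 1 more day within April lands on 2075-04-02.

2075-04-02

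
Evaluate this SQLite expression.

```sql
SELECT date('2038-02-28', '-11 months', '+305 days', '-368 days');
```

Adding -11 months to 2038-02-28 gives 2037-03-28.
Applying '+305 days' to 2037-03-28: counting 305 days forward gives 2038-01-27.
Applying '-368 days' to 2038-01-27: counting 368 days back gives 2037-01-24.

2037-01-24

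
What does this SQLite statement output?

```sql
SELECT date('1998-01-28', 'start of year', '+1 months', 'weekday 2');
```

`start of year` rewinds 1998-01-28 to 1998-01-01.
Adding +1 month to 1998-01-01 gives 1998-02-01.
`weekday 2` advances to the next Tuesday; 1998-02-01 is a Sunday, so it moves forward to 1998-02-03.

1998-02-03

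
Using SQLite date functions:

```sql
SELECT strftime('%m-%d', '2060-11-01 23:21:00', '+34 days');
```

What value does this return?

First apply '+34 days': 2060-11-01 23:21:00 → 2060-12-05 23:21:00.
`%m-%d` extracts the month-day: 12-05.

12-05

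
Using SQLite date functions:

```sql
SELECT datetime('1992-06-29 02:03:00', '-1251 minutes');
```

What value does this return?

1251 minutes = 20h 51m; -1251 minutes from 1992-06-29 02:03:00 is 1992-06-28 05:12:00 (crosses midnight).

1992-06-28 05:12:00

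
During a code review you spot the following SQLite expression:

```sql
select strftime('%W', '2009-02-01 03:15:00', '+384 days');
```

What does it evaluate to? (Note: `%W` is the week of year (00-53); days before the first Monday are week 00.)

First apply '+384 days': 2009-02-01 03:15:00 → 2010-02-20 03:15:00.
2010-02-20 is a Saturday. SQLite's %W counts Mondays since the year started; the result is 07.

07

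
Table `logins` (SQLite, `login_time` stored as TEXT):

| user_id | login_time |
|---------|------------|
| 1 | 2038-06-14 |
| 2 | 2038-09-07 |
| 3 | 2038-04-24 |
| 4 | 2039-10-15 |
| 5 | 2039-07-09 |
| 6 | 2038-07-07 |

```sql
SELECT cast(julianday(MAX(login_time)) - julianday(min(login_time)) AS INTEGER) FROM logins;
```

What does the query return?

MIN = 2038-04-24, MAX = 2039-10-15.
6 days remain in April 2038 after the 24th (30 − 24).
Full months from May 2038 through September 2039 contribute their day counts.
Then 15 days into October 2039.
Total: 6 + 31 + 30 + 31 + 31 + 30 + 31 + 30 + 31 + 31 + 28 + 31 + 30 + 31 + 30 + 31 + 31 + 30 + 15 = 539.

539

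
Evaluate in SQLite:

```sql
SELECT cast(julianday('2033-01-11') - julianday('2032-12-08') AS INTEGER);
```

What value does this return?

34

23 days remain in December 2032 after the 8th (31 − 8).
Then 11 days into January 2033.
Total: 23 + 11 = 34.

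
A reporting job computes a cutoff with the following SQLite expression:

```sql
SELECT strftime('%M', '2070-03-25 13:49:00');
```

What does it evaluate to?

49

`%M` extracts the 2-digit minute: 49.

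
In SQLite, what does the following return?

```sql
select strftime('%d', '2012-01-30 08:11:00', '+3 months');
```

First apply '+3 months': 2012-01-30 08:11:00 → 2012-04-30 08:11:00.
`%d` extracts the 2-digit day of month: 30.

30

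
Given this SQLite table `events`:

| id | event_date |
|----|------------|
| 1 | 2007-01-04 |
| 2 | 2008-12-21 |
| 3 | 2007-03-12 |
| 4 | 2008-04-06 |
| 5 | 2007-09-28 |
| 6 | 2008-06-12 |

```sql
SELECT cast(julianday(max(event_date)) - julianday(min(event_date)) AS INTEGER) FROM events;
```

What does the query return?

MIN = 2007-01-04, MAX = 2008-12-21.
27 days remain in January 2007 after the 4th (31 − 4).
Full months from February 2007 through November 2008 contribute their day counts.
Then 21 days into December 2008.
Total: 27 + 28 + 31 + 30 + 31 + 30 + 31 + 31 + 30 + 31 + 30 + 31 + 31 + 29 + 31 + 30 + 31 + 30 + 31 + 31 + 30 + 31 + 30 + 21 = 717.

717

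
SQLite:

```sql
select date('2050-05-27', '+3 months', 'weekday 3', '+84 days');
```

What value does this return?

Adding +3 months to 2050-05-27 gives 2050-08-27.
`weekday 3` advances to the next Wednesday; 2050-08-27 is a Saturday, so it moves forward to 2050-08-31.
Applying '+84 days' to 2050-08-31: counting 84 days forward gives 2050-11-23.

2050-11-23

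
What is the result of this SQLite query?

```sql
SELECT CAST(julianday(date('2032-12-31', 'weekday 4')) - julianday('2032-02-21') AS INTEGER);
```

`weekday 4` advances to the next Thursday; 2032-12-31 is a Friday, so it moves forward to 2033-01-06.
8 days remain in February 2032 after the 21st (29 − 21).
Full months from March 2032 through December 2032 contribute their day counts.
Then 6 days into January 2033.
Total: 8 + 31 + 30 + 31 + 30 + 31 + 31 + 30 + 31 + 30 + 31 + 6 = 320.

320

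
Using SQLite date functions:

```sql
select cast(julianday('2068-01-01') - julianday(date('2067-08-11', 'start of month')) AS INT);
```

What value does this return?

`start of month` rewinds 2067-08-11 to 2067-08-01.
30 days remain in August 2067 after the 1st (31 − 1).
September 2067: 30 days.
October 2067: 31 days.
November 2067: 30 days.
December 2067: 31 days.
Then 1 day into January 2068.
Total: 30 + 30 + 31 + 30 + 31 + 1 = 153.

153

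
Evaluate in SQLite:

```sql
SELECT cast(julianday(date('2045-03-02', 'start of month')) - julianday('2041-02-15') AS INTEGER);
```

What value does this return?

1475

`start of month` rewinds 2045-03-02 to 2045-03-01.
13 days remain in February 2041 after the 15th (28 − 15).
Full months from March 2041 through February 2045 contribute their day counts.
Then 1 day into March 2045.
Total: 13 + 31 + 30 + 31 + 30 + 31 + 31 + 30 + 31 + 30 + 31 + 31 + 28 + 31 + 30 + 31 + 30 + 31 + 31 + 30 + 31 + 30 + 31 + 31 + 28 + 31 + 30 + 31 + 30 + 31 + 31 + 30 + 31 + 30 + 31 + 31 + 29 + 31 + 30 + 31 + 30 + 31 + 31 + 30 + 31 + 30 + 31 + 31 + 28 + 1 = 1475.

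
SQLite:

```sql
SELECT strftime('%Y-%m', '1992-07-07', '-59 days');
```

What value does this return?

1992-05

First apply '-59 days': 1992-07-07 → 1992-05-09.
`%Y-%m` extracts the year-month: 1992-05.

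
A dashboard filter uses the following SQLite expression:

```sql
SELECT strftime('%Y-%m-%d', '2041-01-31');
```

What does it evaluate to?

`%Y-%m-%d` extracts the ISO date: 2041-01-31.

2041-01-31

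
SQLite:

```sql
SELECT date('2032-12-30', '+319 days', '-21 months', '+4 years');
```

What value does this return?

2036-02-14

Applying '+319 days' to 2032-12-30: counting 319 days forward gives 2033-11-14.
Adding -21 months to 2033-11-14 gives 2032-02-14.
Adding +4 years to 2032-02-14 gives 2036-02-14.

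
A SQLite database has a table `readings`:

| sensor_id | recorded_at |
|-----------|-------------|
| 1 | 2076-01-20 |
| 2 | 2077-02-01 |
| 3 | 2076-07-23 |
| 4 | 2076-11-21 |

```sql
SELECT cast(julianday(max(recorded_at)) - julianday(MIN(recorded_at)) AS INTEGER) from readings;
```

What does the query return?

378

MIN = 2076-01-20, MAX = 2077-02-01.
11 days remain in January 2076 after the 20th (31 − 20).
Full months from February 2076 through January 2077 contribute their day counts.
Then 1 day into February 2077.
Total: 11 + 29 + 31 + 30 + 31 + 30 + 31 + 31 + 30 + 31 + 30 + 31 + 31 + 1 = 378.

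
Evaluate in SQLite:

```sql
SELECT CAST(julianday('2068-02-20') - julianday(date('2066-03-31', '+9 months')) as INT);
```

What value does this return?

Adding +9 months to 2066-03-31 gives 2066-12-31.
0 days remain in December 2066 after the 31st (31 − 31).
Full months from January 2067 through January 2068 contribute their day counts.
Then 20 days into February 2068.
Total: 0 + 31 + 28 + 31 + 30 + 31 + 30 + 31 + 31 + 30 + 31 + 30 + 31 + 31 + 20 = 416.

416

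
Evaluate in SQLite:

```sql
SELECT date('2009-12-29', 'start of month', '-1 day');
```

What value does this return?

2009-11-30

`start of month` rewinds 2009-12-29 to 2009-12-01.
Going back 1 day from 2009-12-01 reaches 2009-11-30 (last day of November, 30 days).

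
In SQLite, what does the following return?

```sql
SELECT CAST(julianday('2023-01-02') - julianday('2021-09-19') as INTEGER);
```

470

11 days remain in September 2021 after the 19th (30 − 19).
Full months from October 2021 through December 2022 contribute their day counts.
Then 2 days into January 2023.
Total: 11 + 31 + 30 + 31 + 31 + 28 + 31 + 30 + 31 + 30 + 31 + 31 + 30 + 31 + 30 + 31 + 2 = 470.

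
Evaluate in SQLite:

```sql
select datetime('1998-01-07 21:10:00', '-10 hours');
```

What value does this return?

1998-01-07 11:10:00

-10 hours from 1998-01-07 21:10:00 is 1998-01-07 11:10:00.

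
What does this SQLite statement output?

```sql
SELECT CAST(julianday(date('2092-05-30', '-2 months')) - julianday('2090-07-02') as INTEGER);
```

Adding -2 months to 2092-05-30 gives 2092-03-30.
29 days remain in July 2090 after the 2nd (31 − 2).
Full months from August 2090 through February 2092 contribute their day counts.
Then 30 days into March 2092.
Total: 29 + 31 + 30 + 31 + 30 + 31 + 31 + 28 + 31 + 30 + 31 + 30 + 31 + 31 + 30 + 31 + 30 + 31 + 31 + 29 + 30 = 637.

637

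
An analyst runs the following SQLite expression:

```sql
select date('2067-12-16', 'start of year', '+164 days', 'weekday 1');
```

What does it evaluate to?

2067-06-20

`start of year` rewinds 2067-12-16 to 2067-01-01.
Applying '+164 days' to 2067-01-01: counting 164 days forward gives 2067-06-14.
`weekday 1` advances to the next Monday; 2067-06-14 is a Tuesday, so it moves forward to 2067-06-20.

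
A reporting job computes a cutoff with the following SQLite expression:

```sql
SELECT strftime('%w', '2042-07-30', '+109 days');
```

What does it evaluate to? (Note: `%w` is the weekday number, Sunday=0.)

0

First apply '+109 days': 2042-07-30 → 2042-11-16.
2042-11-16 is a Sunday; with Sunday=0 that is 0.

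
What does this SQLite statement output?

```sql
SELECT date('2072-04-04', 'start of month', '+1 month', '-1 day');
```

`start of month` rewinds 2072-04-04 to 2072-04-01.
Adding +1 month to 2072-04-01 gives 2072-05-01.
Going back 1 day from 2072-05-01 reaches 2072-04-30 (last day of April, 30 days).

2072-04-30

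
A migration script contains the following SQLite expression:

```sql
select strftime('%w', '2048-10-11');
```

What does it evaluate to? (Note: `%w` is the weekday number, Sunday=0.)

0

2048-10-11 is a Sunday; with Sunday=0 that is 0.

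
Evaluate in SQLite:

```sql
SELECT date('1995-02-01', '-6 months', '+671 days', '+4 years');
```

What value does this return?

Adding -6 months to 1995-02-01 gives 1994-08-01.
Applying '+671 days' to 1994-08-01: counting 671 days forward gives 1996-06-02.
Adding +4 years to 1996-06-02 gives 2000-06-02.

2000-06-02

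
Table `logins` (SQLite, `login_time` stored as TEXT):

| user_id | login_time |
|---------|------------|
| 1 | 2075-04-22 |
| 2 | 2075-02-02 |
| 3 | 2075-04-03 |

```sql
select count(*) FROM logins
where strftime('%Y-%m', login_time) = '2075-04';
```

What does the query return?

2

Rows with year-month 2075-04: 2075-04-22, 2075-04-03 → 2.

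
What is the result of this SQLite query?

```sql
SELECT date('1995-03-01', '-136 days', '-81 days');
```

Applying '-136 days' to 1995-03-01: counting 136 days back gives 1994-10-16.
Applying '-81 days' to 1994-10-16: counting 81 days back gives 1994-07-27.

1994-07-27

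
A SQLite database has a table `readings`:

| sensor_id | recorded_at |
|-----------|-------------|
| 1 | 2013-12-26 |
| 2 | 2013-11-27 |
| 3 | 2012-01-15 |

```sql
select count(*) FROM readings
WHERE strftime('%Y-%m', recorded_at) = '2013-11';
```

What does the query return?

Rows with year-month 2013-11: 2013-11-27 → 1.

1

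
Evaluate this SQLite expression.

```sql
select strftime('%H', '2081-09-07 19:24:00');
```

`%H` extracts the 2-digit hour (00-23): 19.

19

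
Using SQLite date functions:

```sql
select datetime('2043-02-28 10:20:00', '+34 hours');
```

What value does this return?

2043-03-01 20:20:00

+34 hours from 2043-02-28 10:20:00 is 2043-03-01 20:20:00 (crosses midnight).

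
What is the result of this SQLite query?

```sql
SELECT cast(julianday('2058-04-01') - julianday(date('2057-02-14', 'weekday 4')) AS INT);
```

410

`weekday 4` advances to the next Thursday; 2057-02-14 is a Wednesday, so it moves forward to 2057-02-15.
13 days remain in February 2057 after the 15th (28 − 15).
Full months from March 2057 through March 2058 contribute their day counts.
Then 1 day into April 2058.
Total: 13 + 31 + 30 + 31 + 30 + 31 + 31 + 30 + 31 + 30 + 31 + 31 + 28 + 31 + 1 = 410.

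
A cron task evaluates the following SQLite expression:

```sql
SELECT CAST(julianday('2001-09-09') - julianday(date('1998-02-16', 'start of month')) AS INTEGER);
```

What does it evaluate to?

1316

`start of month` rewinds 1998-02-16 to 1998-02-01.
27 days remain in February 1998 after the 1st (28 − 1).
Full months from March 1998 through August 2001 contribute their day counts.
Then 9 days into September 2001.
Total: 27 + 31 + 30 + 31 + 30 + 31 + 31 + 30 + 31 + 30 + 31 + 31 + 28 + 31 + 30 + 31 + 30 + 31 + 31 + 30 + 31 + 30 + 31 + 31 + 29 + 31 + 30 + 31 + 30 + 31 + 31 + 30 + 31 + 30 + 31 + 31 + 28 + 31 + 30 + 31 + 30 + 31 + 31 + 9 = 1316.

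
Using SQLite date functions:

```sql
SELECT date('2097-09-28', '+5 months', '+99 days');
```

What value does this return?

Adding +5 months to 2097-09-28 gives 2098-02-28.
Applying '+99 days' to 2098-02-28: counting 99 days forward gives 2098-06-07.

2098-06-07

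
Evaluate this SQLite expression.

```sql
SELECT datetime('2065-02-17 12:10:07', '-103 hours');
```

-103 hours from 2065-02-17 12:10:07 is 2065-02-13 05:10:07 (crosses midnight).

2065-02-13 05:10:07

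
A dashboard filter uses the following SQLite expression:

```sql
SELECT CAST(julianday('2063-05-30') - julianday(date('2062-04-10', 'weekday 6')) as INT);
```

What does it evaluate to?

410

`weekday 6` advances to the next Saturday; 2062-04-10 is a Monday, so it moves forward to 2062-04-15.
15 days remain in April 2062 after the 15th (30 − 15).
Full months from May 2062 through April 2063 contribute their day counts.
Then 30 days into May 2063.
Total: 15 + 31 + 30 + 31 + 31 + 30 + 31 + 30 + 31 + 31 + 28 + 31 + 30 + 30 = 410.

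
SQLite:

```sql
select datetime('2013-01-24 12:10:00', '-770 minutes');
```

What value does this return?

770 minutes = 12h 50m; -770 minutes from 2013-01-24 12:10:00 is 2013-01-23 23:20:00 (crosses midnight).

2013-01-23 23:20:00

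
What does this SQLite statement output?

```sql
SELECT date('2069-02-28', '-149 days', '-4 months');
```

2068-06-02

Applying '-149 days' to 2069-02-28: counting 149 days back gives 2068-10-02.
Adding -4 months to 2068-10-02 gives 2068-06-02.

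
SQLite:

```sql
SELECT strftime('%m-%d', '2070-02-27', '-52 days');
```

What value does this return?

01-06

First apply '-52 days': 2070-02-27 → 2070-01-06.
`%m-%d` extracts the month-day: 01-06.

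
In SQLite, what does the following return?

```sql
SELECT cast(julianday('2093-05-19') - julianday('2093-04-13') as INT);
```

17 days remain in April 2093 after the 13th (30 − 13).
Then 19 days into May 2093.
Total: 17 + 19 = 36.

36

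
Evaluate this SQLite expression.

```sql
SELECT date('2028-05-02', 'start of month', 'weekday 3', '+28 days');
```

2028-05-31

`start of month` rewinds 2028-05-02 to 2028-05-01.
`weekday 3` advances to the next Wednesday; 2028-05-01 is a Monday, so it moves forward to 2028-05-03.
Advancing 28 more days within May lands on 2028-05-31.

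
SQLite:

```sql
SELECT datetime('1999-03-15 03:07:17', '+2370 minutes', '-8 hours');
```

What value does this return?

2370 minutes = 39h 30m; +2370 minutes from 1999-03-15 03:07:17 is 1999-03-16 18:37:17 (crosses midnight).
-8 hours from 1999-03-16 18:37:17 is 1999-03-16 10:37:17.

1999-03-16 10:37:17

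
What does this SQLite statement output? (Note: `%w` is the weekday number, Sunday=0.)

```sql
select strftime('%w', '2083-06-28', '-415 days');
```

First apply '-415 days': 2083-06-28 → 2082-05-09.
2082-05-09 is a Saturday; with Sunday=0 that is 6.

6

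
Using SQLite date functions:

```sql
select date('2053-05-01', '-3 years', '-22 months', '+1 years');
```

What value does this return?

2049-07-01

Adding -3 years to 2053-05-01 gives 2050-05-01.
Adding -22 months to 2050-05-01 gives 2048-07-01.
Adding +1 year to 2048-07-01 gives 2049-07-01.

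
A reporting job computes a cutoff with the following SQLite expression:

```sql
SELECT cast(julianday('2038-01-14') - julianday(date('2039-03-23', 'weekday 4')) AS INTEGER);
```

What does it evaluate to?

-434

`weekday 4` advances to the next Thursday; 2039-03-23 is a Wednesday, so it moves forward to 2039-03-24.
17 days remain in January 2038 after the 14th (31 − 14).
Full months from February 2038 through February 2039 contribute their day counts.
Then 24 days into March 2039.
Total: 17 + 28 + 31 + 30 + 31 + 30 + 31 + 31 + 30 + 31 + 30 + 31 + 31 + 28 + 24 = 434.
The subtraction is earlier − later, so the result is −434 → -434.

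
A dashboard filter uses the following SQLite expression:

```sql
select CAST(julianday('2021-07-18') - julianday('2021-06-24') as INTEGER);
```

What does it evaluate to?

24

6 days remain in June 2021 after the 24th (30 − 24).
Then 18 days into July 2021.
Total: 6 + 18 = 24.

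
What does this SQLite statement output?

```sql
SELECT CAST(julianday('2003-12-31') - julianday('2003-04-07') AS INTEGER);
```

23 days remain in April 2003 after the 7th (30 − 7).
Full months from May 2003 through November 2003 contribute their day counts.
Then 31 days into December 2003.
Total: 23 + 31 + 30 + 31 + 31 + 30 + 31 + 30 + 31 = 268.

268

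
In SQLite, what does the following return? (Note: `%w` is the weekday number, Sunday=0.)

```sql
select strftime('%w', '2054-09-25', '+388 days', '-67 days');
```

4

First apply '+388 days', '-67 days': 2054-09-25 → 2055-08-12.
2055-08-12 is a Thursday; with Sunday=0 that is 4.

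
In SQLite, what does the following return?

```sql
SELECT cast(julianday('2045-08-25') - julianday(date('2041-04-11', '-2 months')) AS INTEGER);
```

Adding -2 months to 2041-04-11 gives 2041-02-11.
17 days remain in February 2041 after the 11th (28 − 11).
Full months from March 2041 through July 2045 contribute their day counts.
Then 25 days into August 2045.
Total: 17 + 31 + 30 + 31 + 30 + 31 + 31 + 30 + 31 + 30 + 31 + 31 + 28 + 31 + 30 + 31 + 30 + 31 + 31 + 30 + 31 + 30 + 31 + 31 + 28 + 31 + 30 + 31 + 30 + 31 + 31 + 30 + 31 + 30 + 31 + 31 + 29 + 31 + 30 + 31 + 30 + 31 + 31 + 30 + 31 + 30 + 31 + 31 + 28 + 31 + 30 + 31 + 30 + 31 + 25 = 1656.

1656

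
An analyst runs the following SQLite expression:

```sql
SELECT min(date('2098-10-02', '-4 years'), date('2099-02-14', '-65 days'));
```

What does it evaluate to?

2094-10-02

date('2098-10-02', '-4 years') → 2094-10-02.
date('2099-02-14', '-65 days') → 2098-12-11.
Earlier of the two is 2094-10-02.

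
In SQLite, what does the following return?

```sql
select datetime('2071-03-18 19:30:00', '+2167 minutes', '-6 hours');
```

2071-03-20 01:37:00

2167 minutes = 36h 7m; +2167 minutes from 2071-03-18 19:30:00 is 2071-03-20 07:37:00 (crosses midnight).
-6 hours from 2071-03-20 07:37:00 is 2071-03-20 01:37:00.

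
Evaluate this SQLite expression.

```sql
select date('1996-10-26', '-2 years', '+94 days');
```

Adding -2 years to 1996-10-26 gives 1994-10-26.
Applying '+94 days' to 1994-10-26: counting 94 days forward gives 1995-01-28.

1995-01-28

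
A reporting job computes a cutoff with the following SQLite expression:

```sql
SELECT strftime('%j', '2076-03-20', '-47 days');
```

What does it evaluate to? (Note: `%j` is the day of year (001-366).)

033

First apply '-47 days': 2076-03-20 → 2076-02-02.
Day-of-year for 2076-02-02: days since 2076-01-01 inclusive = 33, zero-padded to 033.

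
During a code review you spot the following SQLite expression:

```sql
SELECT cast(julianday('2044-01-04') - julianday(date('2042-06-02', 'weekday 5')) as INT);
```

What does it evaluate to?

577

`weekday 5` advances to the next Friday; 2042-06-02 is a Monday, so it moves forward to 2042-06-06.
24 days remain in June 2042 after the 6th (30 − 6).
Full months from July 2042 through December 2043 contribute their day counts.
Then 4 days into January 2044.
Total: 24 + 31 + 31 + 30 + 31 + 30 + 31 + 31 + 28 + 31 + 30 + 31 + 30 + 31 + 31 + 30 + 31 + 30 + 31 + 4 = 577.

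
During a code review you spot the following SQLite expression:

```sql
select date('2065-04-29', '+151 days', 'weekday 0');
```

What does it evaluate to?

Applying '+151 days' to 2065-04-29: counting 151 days forward gives 2065-09-27.
`weekday 0` advances to the next Sunday; 2065-09-27 is already a Sunday, so it stays at 2065-09-27.

2065-09-27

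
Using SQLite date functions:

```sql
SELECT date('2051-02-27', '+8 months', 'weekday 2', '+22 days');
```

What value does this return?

2051-11-22

Adding +8 months to 2051-02-27 gives 2051-10-27.
`weekday 2` advances to the next Tuesday; 2051-10-27 is a Friday, so it moves forward to 2051-10-31.
October 2051 has 31 days; 0 remain after the 31st, so 1 days reach 2051-11-01.
Advancing 21 more days within November lands on 2051-11-22.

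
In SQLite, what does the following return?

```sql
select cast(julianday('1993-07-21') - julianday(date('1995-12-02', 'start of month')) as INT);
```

`start of month` rewinds 1995-12-02 to 1995-12-01.
10 days remain in July 1993 after the 21st (31 − 21).
Full months from August 1993 through November 1995 contribute their day counts.
Then 1 day into December 1995.
Total: 10 + 31 + 30 + 31 + 30 + 31 + 31 + 28 + 31 + 30 + 31 + 30 + 31 + 31 + 30 + 31 + 30 + 31 + 31 + 28 + 31 + 30 + 31 + 30 + 31 + 31 + 30 + 31 + 30 + 1 = 863.
The subtraction is earlier − later, so the result is −863 → -863.

-863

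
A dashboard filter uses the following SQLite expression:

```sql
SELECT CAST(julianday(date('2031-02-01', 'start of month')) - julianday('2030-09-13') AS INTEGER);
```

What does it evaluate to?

`start of month` rewinds 2031-02-01 to 2031-02-01.
17 days remain in September 2030 after the 13th (30 − 13).
October 2030: 31 days.
November 2030: 30 days.
December 2030: 31 days.
January 2031: 31 days.
Then 1 day into February 2031.
Total: 17 + 31 + 30 + 31 + 31 + 1 = 141.

141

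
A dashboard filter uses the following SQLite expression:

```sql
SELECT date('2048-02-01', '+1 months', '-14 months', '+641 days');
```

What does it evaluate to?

2048-10-03

Adding +1 month to 2048-02-01 gives 2048-03-01.
Adding -14 months to 2048-03-01 gives 2047-01-01.
Applying '+641 days' to 2047-01-01: counting 641 days forward gives 2048-10-03.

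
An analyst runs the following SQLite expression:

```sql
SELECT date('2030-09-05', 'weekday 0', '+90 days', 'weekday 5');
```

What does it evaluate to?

2030-12-13

`weekday 0` advances to the next Sunday; 2030-09-05 is a Thursday, so it moves forward to 2030-09-08.
Applying '+90 days' to 2030-09-08: counting 90 days forward gives 2030-12-07.
`weekday 5` advances to the next Friday; 2030-12-07 is a Saturday, so it moves forward to 2030-12-13.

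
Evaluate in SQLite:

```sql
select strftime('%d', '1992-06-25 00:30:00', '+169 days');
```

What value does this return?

11

First apply '+169 days': 1992-06-25 00:30:00 → 1992-12-11 00:30:00.
`%d` extracts the 2-digit day of month: 11.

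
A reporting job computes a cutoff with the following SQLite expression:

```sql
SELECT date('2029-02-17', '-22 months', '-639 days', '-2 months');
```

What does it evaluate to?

2025-05-17

Adding -22 months to 2029-02-17 gives 2027-04-17.
Applying '-639 days' to 2027-04-17: counting 639 days back gives 2025-07-17.
Adding -2 months to 2025-07-17 gives 2025-05-17.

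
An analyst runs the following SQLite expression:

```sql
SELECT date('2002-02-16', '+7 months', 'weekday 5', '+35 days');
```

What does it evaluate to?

2002-10-25

Adding +7 months to 2002-02-16 gives 2002-09-16.
`weekday 5` advances to the next Friday; 2002-09-16 is a Monday, so it moves forward to 2002-09-20.
September 2002 has 30 days; 10 remain after the 20th, so 11 days reach 2002-10-01.
Advancing 24 more days within October lands on 2002-10-25.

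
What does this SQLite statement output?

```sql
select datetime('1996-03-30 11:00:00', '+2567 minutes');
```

1996-04-01 05:47:00

2567 minutes = 42h 47m; +2567 minutes from 1996-03-30 11:00:00 is 1996-04-01 05:47:00 (crosses midnight).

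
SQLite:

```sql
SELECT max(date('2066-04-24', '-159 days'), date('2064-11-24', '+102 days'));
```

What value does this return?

2065-11-16

date('2066-04-24', '-159 days') → 2065-11-16.
date('2064-11-24', '+102 days') → 2065-03-06.
Later of the two is 2065-11-16.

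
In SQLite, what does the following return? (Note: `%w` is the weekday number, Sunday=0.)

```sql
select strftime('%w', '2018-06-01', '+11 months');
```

3

First apply '+11 months': 2018-06-01 → 2019-05-01.
2019-05-01 is a Wednesday; with Sunday=0 that is 3.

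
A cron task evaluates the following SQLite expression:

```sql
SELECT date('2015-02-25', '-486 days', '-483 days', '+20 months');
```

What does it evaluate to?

2014-03-01

Applying '-486 days' to 2015-02-25: counting 486 days back gives 2013-10-27.
Applying '-483 days' to 2013-10-27: counting 483 days back gives 2012-07-01.
Adding +20 months to 2012-07-01 gives 2014-03-01.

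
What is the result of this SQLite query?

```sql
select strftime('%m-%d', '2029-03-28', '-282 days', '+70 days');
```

First apply '-282 days', '+70 days': 2029-03-28 → 2028-08-28.
`%m-%d` extracts the month-day: 08-28.

08-28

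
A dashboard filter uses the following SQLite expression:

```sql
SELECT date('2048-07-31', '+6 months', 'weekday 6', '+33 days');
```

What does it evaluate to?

2049-03-11

Adding +6 months to 2048-07-31 gives 2049-01-31.
`weekday 6` advances to the next Saturday; 2049-01-31 is a Sunday, so it moves forward to 2049-02-06.
February 2049 has 28 days; 22 remain after the 6th, so 23 days reach 2049-03-01.
Advancing 10 more days within March lands on 2049-03-11.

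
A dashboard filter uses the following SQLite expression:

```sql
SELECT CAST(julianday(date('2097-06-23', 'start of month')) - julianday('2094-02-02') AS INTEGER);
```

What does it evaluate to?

1215

`start of month` rewinds 2097-06-23 to 2097-06-01.
26 days remain in February 2094 after the 2nd (28 − 2).
Full months from March 2094 through May 2097 contribute their day counts.
Then 1 day into June 2097.
Total: 26 + 31 + 30 + 31 + 30 + 31 + 31 + 30 + 31 + 30 + 31 + 31 + 28 + 31 + 30 + 31 + 30 + 31 + 31 + 30 + 31 + 30 + 31 + 31 + 29 + 31 + 30 + 31 + 30 + 31 + 31 + 30 + 31 + 30 + 31 + 31 + 28 + 31 + 30 + 31 + 1 = 1215.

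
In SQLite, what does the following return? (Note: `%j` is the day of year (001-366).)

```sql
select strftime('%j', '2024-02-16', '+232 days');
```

First apply '+232 days': 2024-02-16 → 2024-10-05.
Day-of-year for 2024-10-05: days since 2024-01-01 inclusive = 279, zero-padded to 279.

279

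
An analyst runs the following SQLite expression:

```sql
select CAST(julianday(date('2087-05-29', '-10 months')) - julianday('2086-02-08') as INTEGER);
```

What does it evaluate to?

Adding -10 months to 2087-05-29 gives 2086-07-29.
20 days remain in February 2086 after the 8th (28 − 8).
March 2086: 31 days.
April 2086: 30 days.
May 2086: 31 days.
June 2086: 30 days.
Then 29 days into July 2086.
Total: 20 + 31 + 30 + 31 + 30 + 29 = 171.

171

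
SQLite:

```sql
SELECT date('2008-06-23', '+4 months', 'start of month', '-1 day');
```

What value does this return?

2008-09-30

Adding +4 months to 2008-06-23 gives 2008-10-23.
`start of month` rewinds 2008-10-23 to 2008-10-01.
Going back 1 day from 2008-10-01 reaches 2008-09-30 (last day of September, 30 days).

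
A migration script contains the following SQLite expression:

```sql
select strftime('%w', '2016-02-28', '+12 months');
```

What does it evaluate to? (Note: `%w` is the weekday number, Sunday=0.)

2

First apply '+12 months': 2016-02-28 → 2017-02-28.
2017-02-28 is a Tuesday; with Sunday=0 that is 2.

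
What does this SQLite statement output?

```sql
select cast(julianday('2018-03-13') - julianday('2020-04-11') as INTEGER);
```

-760

18 days remain in March 2018 after the 13th (31 − 13).
Full months from April 2018 through March 2020 contribute their day counts.
Then 11 days into April 2020.
Total: 18 + 30 + 31 + 30 + 31 + 31 + 30 + 31 + 30 + 31 + 31 + 28 + 31 + 30 + 31 + 30 + 31 + 31 + 30 + 31 + 30 + 31 + 31 + 29 + 31 + 11 = 760.
The subtraction is earlier − later, so the result is −760 → -760.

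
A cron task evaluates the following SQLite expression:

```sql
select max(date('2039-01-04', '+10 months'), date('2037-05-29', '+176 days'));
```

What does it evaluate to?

date('2039-01-04', '+10 months') → 2039-11-04.
date('2037-05-29', '+176 days') → 2037-11-21.
Later of the two is 2039-11-04.

2039-11-04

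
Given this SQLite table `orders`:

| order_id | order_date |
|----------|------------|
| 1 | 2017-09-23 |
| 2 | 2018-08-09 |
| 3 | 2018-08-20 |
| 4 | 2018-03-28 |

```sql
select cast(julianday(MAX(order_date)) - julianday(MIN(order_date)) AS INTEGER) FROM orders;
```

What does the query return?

MIN = 2017-09-23, MAX = 2018-08-20.
7 days remain in September 2017 after the 23rd (30 − 23).
Full months from October 2017 through July 2018 contribute their day counts.
Then 20 days into August 2018.
Total: 7 + 31 + 30 + 31 + 31 + 28 + 31 + 30 + 31 + 30 + 31 + 20 = 331.

331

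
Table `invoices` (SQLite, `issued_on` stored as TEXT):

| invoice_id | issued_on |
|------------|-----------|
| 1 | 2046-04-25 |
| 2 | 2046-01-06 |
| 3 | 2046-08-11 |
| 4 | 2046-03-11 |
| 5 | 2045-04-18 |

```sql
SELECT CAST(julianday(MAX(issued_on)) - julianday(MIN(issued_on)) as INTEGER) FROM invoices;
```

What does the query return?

480

MIN = 2045-04-18, MAX = 2046-08-11.
12 days remain in April 2045 after the 18th (30 − 18).
Full months from May 2045 through July 2046 contribute their day counts.
Then 11 days into August 2046.
Total: 12 + 31 + 30 + 31 + 31 + 30 + 31 + 30 + 31 + 31 + 28 + 31 + 30 + 31 + 30 + 31 + 11 = 480.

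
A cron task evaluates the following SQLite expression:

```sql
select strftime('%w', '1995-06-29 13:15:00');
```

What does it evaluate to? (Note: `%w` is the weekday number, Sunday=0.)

1995-06-29 is a Thursday; with Sunday=0 that is 4.

4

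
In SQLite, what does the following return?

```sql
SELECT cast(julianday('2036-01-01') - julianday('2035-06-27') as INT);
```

3 days remain in June 2035 after the 27th (30 − 27).
Full months from July 2035 through December 2035 contribute their day counts.
Then 1 day into January 2036.
Total: 3 + 31 + 31 + 30 + 31 + 30 + 31 + 1 = 188.

188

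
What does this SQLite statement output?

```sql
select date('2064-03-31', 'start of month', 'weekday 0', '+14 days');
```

`start of month` rewinds 2064-03-31 to 2064-03-01.
`weekday 0` advances to the next Sunday; 2064-03-01 is a Saturday, so it moves forward to 2064-03-02.
Advancing 14 more days within March lands on 2064-03-16.

2064-03-16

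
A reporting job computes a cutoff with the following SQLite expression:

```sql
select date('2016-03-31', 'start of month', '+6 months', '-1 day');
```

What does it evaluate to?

`start of month` rewinds 2016-03-31 to 2016-03-01.
Adding +6 months to 2016-03-01 gives 2016-09-01.
Going back 1 day from 2016-09-01 reaches 2016-08-31 (last day of August, 31 days).

2016-08-31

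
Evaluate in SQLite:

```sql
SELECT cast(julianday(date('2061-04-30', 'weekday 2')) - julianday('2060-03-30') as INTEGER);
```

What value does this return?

399

`weekday 2` advances to the next Tuesday; 2061-04-30 is a Saturday, so it moves forward to 2061-05-03.
1 day remains in March 2060 after the 30th (31 − 30).
Full months from April 2060 through April 2061 contribute their day counts.
Then 3 days into May 2061.
Total: 1 + 30 + 31 + 30 + 31 + 31 + 30 + 31 + 30 + 31 + 31 + 28 + 31 + 30 + 3 = 399.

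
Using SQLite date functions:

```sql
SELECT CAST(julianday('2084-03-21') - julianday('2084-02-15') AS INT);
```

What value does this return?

35

14 days remain in February 2084 after the 15th (29 − 15).
Then 21 days into March 2084.
Total: 14 + 21 = 35.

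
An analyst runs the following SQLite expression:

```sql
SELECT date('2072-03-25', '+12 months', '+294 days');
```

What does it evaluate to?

Adding +12 months to 2072-03-25 gives 2073-03-25.
Applying '+294 days' to 2073-03-25: counting 294 days forward gives 2074-01-13.

2074-01-13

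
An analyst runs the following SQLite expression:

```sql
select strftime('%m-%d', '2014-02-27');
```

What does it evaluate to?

`%m-%d` extracts the month-day: 02-27.

02-27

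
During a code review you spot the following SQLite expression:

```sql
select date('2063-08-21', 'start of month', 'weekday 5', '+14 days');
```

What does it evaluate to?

2063-08-17

`start of month` rewinds 2063-08-21 to 2063-08-01.
`weekday 5` advances to the next Friday; 2063-08-01 is a Wednesday, so it moves forward to 2063-08-03.
Advancing 14 more days within August lands on 2063-08-17.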